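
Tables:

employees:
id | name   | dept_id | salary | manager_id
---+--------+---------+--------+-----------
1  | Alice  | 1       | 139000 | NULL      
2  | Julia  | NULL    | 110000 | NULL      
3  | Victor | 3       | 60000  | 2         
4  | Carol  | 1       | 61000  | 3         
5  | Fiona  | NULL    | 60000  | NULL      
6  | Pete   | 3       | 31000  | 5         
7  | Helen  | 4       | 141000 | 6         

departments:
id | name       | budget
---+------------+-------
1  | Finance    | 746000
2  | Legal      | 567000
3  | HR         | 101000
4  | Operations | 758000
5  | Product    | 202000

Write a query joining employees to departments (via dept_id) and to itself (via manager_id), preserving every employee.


Two LEFT JOINs from the same base table employees: one to departments via dept_id, one to employees itself via manager_id. Both are LEFT so every employee is preserved.
Match against departments:
  - employee 1 (Alice): dept_id=1 -> matches Finance
  - employee 2 (Julia): dept_id=NULL, no match -> kept with NULL
  - employee 3 (Victor): dept_id=3 -> matches HR
  - employee 4 (Carol): dept_id=1 -> matches Finance
  - employee 5 (Fiona): dept_id=NULL, no match -> kept with NULL
  - employee 6 (Pete): dept_id=3 -> matches HR
  - employee 7 (Helen): dept_id=4 -> matches Operations
Match against employees (self):
  - employee 1 (Alice): manager_id=NULL -> NULL
  - employee 2 (Julia): manager_id=NULL -> NULL
  - employee 3 (Victor): manager_id=2 -> Julia
  - employee 4 (Carol): manager_id=3 -> Victor
  - employee 5 (Fiona): manager_id=NULL -> NULL
  - employee 6 (Pete): manager_id=5 -> Fiona
  - employee 7 (Helen): manager_id=6 -> Pete

SQL:
SELECT a.name, b.name AS department, c.name AS manager
FROM employees a
LEFT JOIN departments b ON a.dept_id = b.id
LEFT JOIN employees c ON a.manager_id = c.id

Result:
name   | department | manager
-------+------------+--------
Alice  | Finance    | NULL   
Julia  | NULL       | NULL   
Victor | HR         | Julia  
Carol  | Finance    | Victor 
Fiona  | NULL       | NULL   
Pete   | HR         | Fiona  
Helen  | Operations | Pete   


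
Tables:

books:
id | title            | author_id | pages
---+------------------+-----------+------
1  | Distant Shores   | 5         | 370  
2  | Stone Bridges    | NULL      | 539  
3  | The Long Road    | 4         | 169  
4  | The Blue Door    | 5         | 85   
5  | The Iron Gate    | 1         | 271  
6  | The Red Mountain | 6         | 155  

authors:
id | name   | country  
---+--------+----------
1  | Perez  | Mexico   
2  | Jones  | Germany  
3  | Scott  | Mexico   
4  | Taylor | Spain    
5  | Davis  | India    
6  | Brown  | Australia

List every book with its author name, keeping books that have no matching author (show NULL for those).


LEFT JOIN keeps every row from books (the left table); where author_id has no match in authors, the author columns become NULL. Walk through each book:
  - book 1 (Distant Shores): author_id=5 -> matches Davis
  - book 2 (Stone Bridges): author_id=NULL, no match -> kept with NULL
  - book 3 (The Long Road): author_id=4 -> matches Taylor
  - book 4 (The Blue Door): author_id=5 -> matches Davis
  - book 5 (The Iron Gate): author_id=1 -> matches Perez
  - book 6 (The Red Mountain): author_id=6 -> matches Brown
All 6 rows appear; 1 has NULL author.

SQL:
SELECT a.title, b.name AS author
FROM books a
LEFT JOIN authors b ON a.author_id = b.id

Result:
title            | author
-----------------+-------
Distant Shores   | Davis 
Stone Bridges    | NULL  
The Long Road    | Taylor
The Blue Door    | Davis 
The Iron Gate    | Perez 
The Red Mountain | Brown 


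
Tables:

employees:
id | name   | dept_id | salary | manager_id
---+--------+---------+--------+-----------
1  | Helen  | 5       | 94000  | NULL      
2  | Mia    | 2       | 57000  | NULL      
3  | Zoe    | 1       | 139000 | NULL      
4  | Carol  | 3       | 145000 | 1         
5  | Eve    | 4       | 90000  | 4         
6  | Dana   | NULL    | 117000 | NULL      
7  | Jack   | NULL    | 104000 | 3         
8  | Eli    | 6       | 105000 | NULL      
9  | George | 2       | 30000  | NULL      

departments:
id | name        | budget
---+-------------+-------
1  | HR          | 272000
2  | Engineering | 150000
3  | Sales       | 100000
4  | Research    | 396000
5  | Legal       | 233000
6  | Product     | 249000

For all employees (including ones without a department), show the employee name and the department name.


LEFT JOIN keeps every row from employees (the left table); where dept_id has no match in departments, the department columns become NULL. Walk through each employee:
  - employee 1 (Helen): dept_id=5 -> matches Legal
  - employee 2 (Mia): dept_id=2 -> matches Engineering
  - employee 3 (Zoe): dept_id=1 -> matches HR
  - employee 4 (Carol): dept_id=3 -> matches Sales
  - employee 5 (Eve): dept_id=4 -> matches Research
  - employee 6 (Dana): dept_id=NULL, no match -> kept with NULL
  - employee 7 (Jack): dept_id=NULL, no match -> kept with NULL
  - employee 8 (Eli): dept_id=6 -> matches Product
  - employee 9 (George): dept_id=2 -> matches Engineering
All 9 rows appear; 2 have NULL department.

SQL:
SELECT a.name, b.name AS department
FROM employees a
LEFT JOIN departments b ON a.dept_id = b.id

Result:
name   | department 
-------+------------
Helen  | Legal      
Mia    | Engineering
Zoe    | HR         
Carol  | Sales      
Eve    | Research   
Dana   | NULL       
Jack   | NULL       
Eli    | Product    
George | Engineering


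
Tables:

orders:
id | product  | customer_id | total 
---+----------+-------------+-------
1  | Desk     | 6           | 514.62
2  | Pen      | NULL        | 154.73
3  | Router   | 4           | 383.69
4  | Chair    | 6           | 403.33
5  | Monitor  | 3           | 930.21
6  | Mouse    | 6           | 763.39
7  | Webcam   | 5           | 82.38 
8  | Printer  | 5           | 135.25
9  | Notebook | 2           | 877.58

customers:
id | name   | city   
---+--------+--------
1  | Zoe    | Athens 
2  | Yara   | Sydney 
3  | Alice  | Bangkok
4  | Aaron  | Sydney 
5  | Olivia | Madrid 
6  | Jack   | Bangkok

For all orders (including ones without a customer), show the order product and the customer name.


LEFT JOIN keeps every row from orders (the left table); where customer_id has no match in customers, the customer columns become NULL. Walk through each order:
  - order 1 (Desk): customer_id=6 -> matches Jack
  - order 2 (Pen): customer_id=NULL, no match -> kept with NULL
  - order 3 (Router): customer_id=4 -> matches Aaron
  - order 4 (Chair): customer_id=6 -> matches Jack
  - order 5 (Monitor): customer_id=3 -> matches Alice
  - order 6 (Mouse): customer_id=6 -> matches Jack
  - order 7 (Webcam): customer_id=5 -> matches Olivia
  - order 8 (Printer): customer_id=5 -> matches Olivia
  - order 9 (Notebook): customer_id=2 -> matches Yara
All 9 rows appear; 1 has NULL customer.

SQL:
SELECT a.product, b.name AS customer
FROM orders a
LEFT JOIN customers b ON a.customer_id = b.id

Result:
product  | customer
---------+---------
Desk     | Jack    
Pen      | NULL    
Router   | Aaron   
Chair    | Jack    
Monitor  | Alice   
Mouse    | Jack    
Webcam   | Olivia  
Printer  | Olivia  
Notebook | Yara    


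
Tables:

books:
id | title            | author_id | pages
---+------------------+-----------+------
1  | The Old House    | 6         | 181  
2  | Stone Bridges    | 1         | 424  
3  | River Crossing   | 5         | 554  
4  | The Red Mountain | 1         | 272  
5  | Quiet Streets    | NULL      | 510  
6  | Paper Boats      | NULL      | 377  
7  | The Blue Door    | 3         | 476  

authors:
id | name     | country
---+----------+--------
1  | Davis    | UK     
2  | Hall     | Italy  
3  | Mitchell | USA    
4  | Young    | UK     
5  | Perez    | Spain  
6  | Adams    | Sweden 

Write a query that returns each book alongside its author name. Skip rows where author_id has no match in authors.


INNER JOIN keeps only books rows whose author_id matches an id in authors. Walk through each book:
  - book 1 (The Old House): author_id=6 -> matches Adams
  - book 2 (Stone Bridges): author_id=1 -> matches Davis
  - book 3 (River Crossing): author_id=5 -> matches Perez
  - book 4 (The Red Mountain): author_id=1 -> matches Davis
  - book 5 (Quiet Streets): author_id=NULL, no match -> dropped
  - book 6 (Paper Boats): author_id=NULL, no match -> dropped
  - book 7 (The Blue Door): author_id=3 -> matches Mitchell
So 2 of 7 rows are dropped.

SQL:
SELECT a.title, b.name AS author
FROM books a
INNER JOIN authors b ON a.author_id = b.id

Result:
title            | author  
-----------------+---------
The Old House    | Adams   
Stone Bridges    | Davis   
River Crossing   | Perez   
The Red Mountain | Davis   
The Blue Door    | Mitchell


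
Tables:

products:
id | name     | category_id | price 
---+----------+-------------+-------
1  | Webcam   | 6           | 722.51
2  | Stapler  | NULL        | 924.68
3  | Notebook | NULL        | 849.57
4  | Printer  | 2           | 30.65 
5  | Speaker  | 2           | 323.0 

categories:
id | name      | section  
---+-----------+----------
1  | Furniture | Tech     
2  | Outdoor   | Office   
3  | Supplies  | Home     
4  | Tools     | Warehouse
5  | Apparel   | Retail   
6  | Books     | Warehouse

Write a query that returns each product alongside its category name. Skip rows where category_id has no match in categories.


INNER JOIN keeps only products rows whose category_id matches an id in categories. Walk through each product:
  - product 1 (Webcam): category_id=6 -> matches Books
  - product 2 (Stapler): category_id=NULL, no match -> dropped
  - product 3 (Notebook): category_id=NULL, no match -> dropped
  - product 4 (Printer): category_id=2 -> matches Outdoor
  - product 5 (Speaker): category_id=2 -> matches Outdoor
So 2 of 5 rows are dropped.

SQL:
SELECT a.name, b.name AS category
FROM products a
INNER JOIN categories b ON a.category_id = b.id

Result:
name    | category
--------+---------
Webcam  | Books   
Printer | Outdoor 
Speaker | Outdoor 


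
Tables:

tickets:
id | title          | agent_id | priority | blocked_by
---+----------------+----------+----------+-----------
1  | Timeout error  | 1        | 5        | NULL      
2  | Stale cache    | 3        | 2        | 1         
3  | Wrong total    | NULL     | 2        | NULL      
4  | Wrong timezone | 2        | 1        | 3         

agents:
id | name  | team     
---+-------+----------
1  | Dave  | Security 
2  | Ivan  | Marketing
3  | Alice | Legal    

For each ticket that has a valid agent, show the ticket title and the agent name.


INNER JOIN keeps only tickets rows whose agent_id matches an id in agents. Walk through each ticket:
  - ticket 1 (Timeout error): agent_id=1 -> matches Dave
  - ticket 2 (Stale cache): agent_id=3 -> matches Alice
  - ticket 3 (Wrong total): agent_id=NULL, no match -> dropped
  - ticket 4 (Wrong timezone): agent_id=2 -> matches Ivan
So 1 of 4 rows is dropped.

SQL:
SELECT a.title, b.name AS agent
FROM tickets a
INNER JOIN agents b ON a.agent_id = b.id

Result:
title          | agent
---------------+------
Timeout error  | Dave 
Stale cache    | Alice
Wrong timezone | Ivan 


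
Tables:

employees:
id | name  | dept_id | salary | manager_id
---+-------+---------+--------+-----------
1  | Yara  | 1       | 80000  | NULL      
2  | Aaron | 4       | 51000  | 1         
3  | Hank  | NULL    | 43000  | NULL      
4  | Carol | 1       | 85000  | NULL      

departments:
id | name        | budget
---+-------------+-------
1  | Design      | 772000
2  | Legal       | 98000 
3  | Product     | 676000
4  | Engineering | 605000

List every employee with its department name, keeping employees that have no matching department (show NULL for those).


LEFT JOIN keeps every row from employees (the left table); where dept_id has no match in departments, the department columns become NULL. Walk through each employee:
  - employee 1 (Yara): dept_id=1 -> matches Design
  - employee 2 (Aaron): dept_id=4 -> matches Engineering
  - employee 3 (Hank): dept_id=NULL, no match -> kept with NULL
  - employee 4 (Carol): dept_id=1 -> matches Design
All 4 rows appear; 1 has NULL department.

SQL:
SELECT a.name, b.name AS department
FROM employees a
LEFT JOIN departments b ON a.dept_id = b.id

Result:
name  | department 
------+------------
Yara  | Design     
Aaron | Engineering
Hank  | NULL       
Carol | Design     


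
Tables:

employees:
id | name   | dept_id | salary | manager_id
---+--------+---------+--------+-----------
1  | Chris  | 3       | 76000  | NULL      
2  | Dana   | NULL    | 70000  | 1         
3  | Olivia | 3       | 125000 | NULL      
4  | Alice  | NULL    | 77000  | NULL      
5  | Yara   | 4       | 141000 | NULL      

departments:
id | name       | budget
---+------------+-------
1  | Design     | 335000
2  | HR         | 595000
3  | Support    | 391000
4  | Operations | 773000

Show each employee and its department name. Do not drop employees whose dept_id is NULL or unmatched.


LEFT JOIN keeps every row from employees (the left table); where dept_id has no match in departments, the department columns become NULL. Walk through each employee:
  - employee 1 (Chris): dept_id=3 -> matches Support
  - employee 2 (Dana): dept_id=NULL, no match -> kept with NULL
  - employee 3 (Olivia): dept_id=3 -> matches Support
  - employee 4 (Alice): dept_id=NULL, no match -> kept with NULL
  - employee 5 (Yara): dept_id=4 -> matches Operations
All 5 rows appear; 2 have NULL department.

SQL:
SELECT a.name, b.name AS department
FROM employees a
LEFT JOIN departments b ON a.dept_id = b.id

Result:
name   | department
-------+-----------
Chris  | Support   
Dana   | NULL      
Olivia | Support   
Alice  | NULL      
Yara   | Operations


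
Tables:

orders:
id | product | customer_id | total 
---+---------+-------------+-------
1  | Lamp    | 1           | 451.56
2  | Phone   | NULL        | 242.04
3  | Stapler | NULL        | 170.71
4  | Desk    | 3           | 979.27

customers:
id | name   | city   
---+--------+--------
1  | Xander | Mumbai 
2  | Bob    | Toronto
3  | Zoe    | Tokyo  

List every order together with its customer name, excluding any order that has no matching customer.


INNER JOIN keeps only orders rows whose customer_id matches an id in customers. Walk through each order:
  - order 1 (Lamp): customer_id=1 -> matches Xander
  - order 2 (Phone): customer_id=NULL, no match -> dropped
  - order 3 (Stapler): customer_id=NULL, no match -> dropped
  - order 4 (Desk): customer_id=3 -> matches Zoe
So 2 of 4 rows are dropped.

SQL:
SELECT a.product, b.name AS customer
FROM orders a
INNER JOIN customers b ON a.customer_id = b.id

Result:
product | customer
--------+---------
Lamp    | Xander  
Desk    | Zoe     


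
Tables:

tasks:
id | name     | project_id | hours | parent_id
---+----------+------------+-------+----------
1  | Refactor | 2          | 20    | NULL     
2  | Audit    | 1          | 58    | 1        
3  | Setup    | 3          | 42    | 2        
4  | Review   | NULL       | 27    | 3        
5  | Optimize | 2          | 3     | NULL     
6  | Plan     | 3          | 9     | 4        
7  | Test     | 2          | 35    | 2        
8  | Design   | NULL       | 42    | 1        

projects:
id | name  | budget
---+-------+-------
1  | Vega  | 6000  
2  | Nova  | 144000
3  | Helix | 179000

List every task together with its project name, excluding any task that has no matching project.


INNER JOIN keeps only tasks rows whose project_id matches an id in projects. Walk through each task:
  - task 1 (Refactor): project_id=2 -> matches Nova
  - task 2 (Audit): project_id=1 -> matches Vega
  - task 3 (Setup): project_id=3 -> matches Helix
  - task 4 (Review): project_id=NULL, no match -> dropped
  - task 5 (Optimize): project_id=2 -> matches Nova
  - task 6 (Plan): project_id=3 -> matches Helix
  - task 7 (Test): project_id=2 -> matches Nova
  - task 8 (Design): project_id=NULL, no match -> dropped
So 2 of 8 rows are dropped.

SQL:
SELECT a.name, b.name AS project
FROM tasks a
INNER JOIN projects b ON a.project_id = b.id

Result:
name     | project
---------+--------
Refactor | Nova   
Audit    | Vega   
Setup    | Helix  
Optimize | Nova   
Plan     | Helix  
Test     | Nova   


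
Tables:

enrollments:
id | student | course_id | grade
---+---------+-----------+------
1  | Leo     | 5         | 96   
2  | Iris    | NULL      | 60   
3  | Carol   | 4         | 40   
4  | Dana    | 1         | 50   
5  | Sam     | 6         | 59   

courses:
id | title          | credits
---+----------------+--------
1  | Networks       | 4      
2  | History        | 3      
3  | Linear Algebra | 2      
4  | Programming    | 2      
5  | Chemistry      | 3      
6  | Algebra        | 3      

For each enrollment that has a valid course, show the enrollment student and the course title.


INNER JOIN keeps only enrollments rows whose course_id matches an id in courses. Walk through each enrollment:
  - enrollment 1 (Leo): course_id=5 -> matches Chemistry
  - enrollment 2 (Iris): course_id=NULL, no match -> dropped
  - enrollment 3 (Carol): course_id=4 -> matches Programming
  - enrollment 4 (Dana): course_id=1 -> matches Networks
  - enrollment 5 (Sam): course_id=6 -> matches Algebra
So 1 of 5 rows is dropped.

SQL:
SELECT a.student, b.title AS course
FROM enrollments a
INNER JOIN courses b ON a.course_id = b.id

Result:
student | course     
--------+------------
Leo     | Chemistry  
Carol   | Programming
Dana    | Networks   
Sam     | Algebra    


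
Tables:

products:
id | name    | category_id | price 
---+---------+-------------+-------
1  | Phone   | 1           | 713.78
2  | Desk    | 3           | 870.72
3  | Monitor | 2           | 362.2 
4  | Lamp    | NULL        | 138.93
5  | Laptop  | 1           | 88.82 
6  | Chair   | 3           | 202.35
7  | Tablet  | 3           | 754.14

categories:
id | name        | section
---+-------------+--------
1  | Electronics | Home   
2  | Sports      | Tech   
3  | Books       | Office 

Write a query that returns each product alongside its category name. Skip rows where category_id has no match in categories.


INNER JOIN keeps only products rows whose category_id matches an id in categories. Walk through each product:
  - product 1 (Phone): category_id=1 -> matches Electronics
  - product 2 (Desk): category_id=3 -> matches Books
  - product 3 (Monitor): category_id=2 -> matches Sports
  - product 4 (Lamp): category_id=NULL, no match -> dropped
  - product 5 (Laptop): category_id=1 -> matches Electronics
  - product 6 (Chair): category_id=3 -> matches Books
  - product 7 (Tablet): category_id=3 -> matches Books
So 1 of 7 rows is dropped.

SQL:
SELECT a.name, b.name AS category
FROM products a
INNER JOIN categories b ON a.category_id = b.id

Result:
name    | category   
--------+------------
Phone   | Electronics
Desk    | Books      
Monitor | Sports     
Laptop  | Electronics
Chair   | Books      
Tablet  | Books      


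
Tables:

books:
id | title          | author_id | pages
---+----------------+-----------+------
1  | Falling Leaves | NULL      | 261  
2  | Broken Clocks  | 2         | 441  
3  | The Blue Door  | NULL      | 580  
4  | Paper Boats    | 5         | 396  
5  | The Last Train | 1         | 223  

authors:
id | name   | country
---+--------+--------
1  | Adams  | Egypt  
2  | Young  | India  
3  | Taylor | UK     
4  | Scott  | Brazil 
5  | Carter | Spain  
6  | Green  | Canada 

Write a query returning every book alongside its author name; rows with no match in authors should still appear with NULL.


LEFT JOIN keeps every row from books (the left table); where author_id has no match in authors, the author columns become NULL. Walk through each book:
  - book 1 (Falling Leaves): author_id=NULL, no match -> kept with NULL
  - book 2 (Broken Clocks): author_id=2 -> matches Young
  - book 3 (The Blue Door): author_id=NULL, no match -> kept with NULL
  - book 4 (Paper Boats): author_id=5 -> matches Carter
  - book 5 (The Last Train): author_id=1 -> matches Adams
All 5 rows appear; 2 have NULL author.

SQL:
SELECT a.title, b.name AS author
FROM books a
LEFT JOIN authors b ON a.author_id = b.id

Result:
title          | author
---------------+-------
Falling Leaves | NULL  
Broken Clocks  | Young 
The Blue Door  | NULL  
Paper Boats    | Carter
The Last Train | Adams 


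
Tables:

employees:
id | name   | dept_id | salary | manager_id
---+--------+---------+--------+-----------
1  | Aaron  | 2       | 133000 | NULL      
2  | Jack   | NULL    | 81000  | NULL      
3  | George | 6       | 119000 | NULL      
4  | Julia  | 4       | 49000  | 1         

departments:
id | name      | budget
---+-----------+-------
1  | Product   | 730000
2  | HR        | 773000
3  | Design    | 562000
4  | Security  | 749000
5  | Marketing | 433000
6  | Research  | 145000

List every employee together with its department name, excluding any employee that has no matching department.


INNER JOIN keeps only employees rows whose dept_id matches an id in departments. Walk through each employee:
  - employee 1 (Aaron): dept_id=2 -> matches HR
  - employee 2 (Jack): dept_id=NULL, no match -> dropped
  - employee 3 (George): dept_id=6 -> matches Research
  - employee 4 (Julia): dept_id=4 -> matches Security
So 1 of 4 rows is dropped.

SQL:
SELECT a.name, b.name AS department
FROM employees a
INNER JOIN departments b ON a.dept_id = b.id

Result:
name   | department
-------+-----------
Aaron  | HR        
George | Research  
Julia  | Security  


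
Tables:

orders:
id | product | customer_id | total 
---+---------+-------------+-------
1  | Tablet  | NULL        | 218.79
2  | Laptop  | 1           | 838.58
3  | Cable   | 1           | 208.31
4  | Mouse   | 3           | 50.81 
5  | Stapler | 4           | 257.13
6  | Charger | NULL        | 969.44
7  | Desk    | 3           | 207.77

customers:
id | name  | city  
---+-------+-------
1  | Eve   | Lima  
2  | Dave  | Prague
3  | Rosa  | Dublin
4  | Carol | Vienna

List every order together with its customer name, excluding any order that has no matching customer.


INNER JOIN keeps only orders rows whose customer_id matches an id in customers. Walk through each order:
  - order 1 (Tablet): customer_id=NULL, no match -> dropped
  - order 2 (Laptop): customer_id=1 -> matches Eve
  - order 3 (Cable): customer_id=1 -> matches Eve
  - order 4 (Mouse): customer_id=3 -> matches Rosa
  - order 5 (Stapler): customer_id=4 -> matches Carol
  - order 6 (Charger): customer_id=NULL, no match -> dropped
  - order 7 (Desk): customer_id=3 -> matches Rosa
So 2 of 7 rows are dropped.

SQL:
SELECT a.product, b.name AS customer
FROM orders a
INNER JOIN customers b ON a.customer_id = b.id

Result:
product | customer
--------+---------
Laptop  | Eve     
Cable   | Eve     
Mouse   | Rosa    
Stapler | Carol   
Desk    | Rosa    


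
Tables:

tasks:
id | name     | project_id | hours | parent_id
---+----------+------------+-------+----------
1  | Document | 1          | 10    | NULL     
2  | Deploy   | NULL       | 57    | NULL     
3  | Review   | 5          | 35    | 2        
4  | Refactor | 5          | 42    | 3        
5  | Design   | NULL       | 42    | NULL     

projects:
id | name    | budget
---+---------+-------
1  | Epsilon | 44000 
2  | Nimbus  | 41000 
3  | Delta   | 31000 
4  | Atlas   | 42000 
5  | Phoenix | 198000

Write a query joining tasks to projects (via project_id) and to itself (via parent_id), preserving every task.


Two LEFT JOINs from the same base table tasks: one to projects via project_id, one to tasks itself via parent_id. Both are LEFT so every task is preserved.
Match against projects:
  - task 1 (Document): project_id=1 -> matches Epsilon
  - task 2 (Deploy): project_id=NULL, no match -> kept with NULL
  - task 3 (Review): project_id=5 -> matches Phoenix
  - task 4 (Refactor): project_id=5 -> matches Phoenix
  - task 5 (Design): project_id=NULL, no match -> kept with NULL
Match against tasks (self):
  - task 1 (Document): parent_id=NULL -> NULL
  - task 2 (Deploy): parent_id=NULL -> NULL
  - task 3 (Review): parent_id=2 -> Deploy
  - task 4 (Refactor): parent_id=3 -> Review
  - task 5 (Design): parent_id=NULL -> NULL

SQL:
SELECT a.name, b.name AS project, c.name AS parent
FROM tasks a
LEFT JOIN projects b ON a.project_id = b.id
LEFT JOIN tasks c ON a.parent_id = c.id

Result:
name     | project | parent
---------+---------+-------
Document | Epsilon | NULL  
Deploy   | NULL    | NULL  
Review   | Phoenix | Deploy
Refactor | Phoenix | Review
Design   | NULL    | NULL  


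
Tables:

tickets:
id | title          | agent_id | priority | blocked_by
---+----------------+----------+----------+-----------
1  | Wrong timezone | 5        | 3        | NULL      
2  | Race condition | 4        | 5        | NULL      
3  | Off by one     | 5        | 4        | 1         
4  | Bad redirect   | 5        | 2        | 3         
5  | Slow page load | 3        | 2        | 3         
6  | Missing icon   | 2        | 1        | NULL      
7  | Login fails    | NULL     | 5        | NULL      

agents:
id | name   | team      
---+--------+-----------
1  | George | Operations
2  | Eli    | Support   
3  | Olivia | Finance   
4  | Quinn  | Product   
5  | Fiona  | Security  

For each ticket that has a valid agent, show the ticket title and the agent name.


INNER JOIN keeps only tickets rows whose agent_id matches an id in agents. Walk through each ticket:
  - ticket 1 (Wrong timezone): agent_id=5 -> matches Fiona
  - ticket 2 (Race condition): agent_id=4 -> matches Quinn
  - ticket 3 (Off by one): agent_id=5 -> matches Fiona
  - ticket 4 (Bad redirect): agent_id=5 -> matches Fiona
  - ticket 5 (Slow page load): agent_id=3 -> matches Olivia
  - ticket 6 (Missing icon): agent_id=2 -> matches Eli
  - ticket 7 (Login fails): agent_id=NULL, no match -> dropped
So 1 of 7 rows is dropped.

SQL:
SELECT a.title, b.name AS agent
FROM tickets a
INNER JOIN agents b ON a.agent_id = b.id

Result:
title          | agent 
---------------+-------
Wrong timezone | Fiona 
Race condition | Quinn 
Off by one     | Fiona 
Bad redirect   | Fiona 
Slow page load | Olivia
Missing icon   | Eli   


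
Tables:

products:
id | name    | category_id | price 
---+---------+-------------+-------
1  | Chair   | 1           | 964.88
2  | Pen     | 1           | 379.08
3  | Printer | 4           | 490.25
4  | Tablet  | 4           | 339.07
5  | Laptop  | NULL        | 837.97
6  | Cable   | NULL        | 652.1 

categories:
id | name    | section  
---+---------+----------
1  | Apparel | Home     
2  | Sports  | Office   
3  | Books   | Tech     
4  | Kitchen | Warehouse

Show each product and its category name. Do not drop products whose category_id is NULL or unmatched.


LEFT JOIN keeps every row from products (the left table); where category_id has no match in categories, the category columns become NULL. Walk through each product:
  - product 1 (Chair): category_id=1 -> matches Apparel
  - product 2 (Pen): category_id=1 -> matches Apparel
  - product 3 (Printer): category_id=4 -> matches Kitchen
  - product 4 (Tablet): category_id=4 -> matches Kitchen
  - product 5 (Laptop): category_id=NULL, no match -> kept with NULL
  - product 6 (Cable): category_id=NULL, no match -> kept with NULL
All 6 rows appear; 2 have NULL category.

SQL:
SELECT a.name, b.name AS category
FROM products a
LEFT JOIN categories b ON a.category_id = b.id

Result:
name    | category
--------+---------
Chair   | Apparel 
Pen     | Apparel 
Printer | Kitchen 
Tablet  | Kitchen 
Laptop  | NULL    
Cable   | NULL    


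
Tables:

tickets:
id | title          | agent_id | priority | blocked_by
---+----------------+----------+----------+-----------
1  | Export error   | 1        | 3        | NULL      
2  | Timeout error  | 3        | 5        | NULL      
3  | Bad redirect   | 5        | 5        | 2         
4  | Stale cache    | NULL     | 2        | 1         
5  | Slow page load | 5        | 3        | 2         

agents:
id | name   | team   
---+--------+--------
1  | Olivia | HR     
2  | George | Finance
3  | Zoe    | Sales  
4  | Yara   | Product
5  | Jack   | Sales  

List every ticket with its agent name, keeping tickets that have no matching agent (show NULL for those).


LEFT JOIN keeps every row from tickets (the left table); where agent_id has no match in agents, the agent columns become NULL. Walk through each ticket:
  - ticket 1 (Export error): agent_id=1 -> matches Olivia
  - ticket 2 (Timeout error): agent_id=3 -> matches Zoe
  - ticket 3 (Bad redirect): agent_id=5 -> matches Jack
  - ticket 4 (Stale cache): agent_id=NULL, no match -> kept with NULL
  - ticket 5 (Slow page load): agent_id=5 -> matches Jack
All 5 rows appear; 1 has NULL agent.

SQL:
SELECT a.title, b.name AS agent
FROM tickets a
LEFT JOIN agents b ON a.agent_id = b.id

Result:
title          | agent 
---------------+-------
Export error   | Olivia
Timeout error  | Zoe   
Bad redirect   | Jack  
Stale cache    | NULL  
Slow page load | Jack  


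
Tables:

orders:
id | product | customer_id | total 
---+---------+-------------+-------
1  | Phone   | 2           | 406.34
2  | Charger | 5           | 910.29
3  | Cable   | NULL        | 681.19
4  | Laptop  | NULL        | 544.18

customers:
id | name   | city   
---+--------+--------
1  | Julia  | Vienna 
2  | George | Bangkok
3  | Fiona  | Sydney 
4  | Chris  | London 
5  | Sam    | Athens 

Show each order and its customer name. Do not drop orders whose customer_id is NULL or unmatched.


LEFT JOIN keeps every row from orders (the left table); where customer_id has no match in customers, the customer columns become NULL. Walk through each order:
  - order 1 (Phone): customer_id=2 -> matches George
  - order 2 (Charger): customer_id=5 -> matches Sam
  - order 3 (Cable): customer_id=NULL, no match -> kept with NULL
  - order 4 (Laptop): customer_id=NULL, no match -> kept with NULL
All 4 rows appear; 2 have NULL customer.

SQL:
SELECT a.product, b.name AS customer
FROM orders a
LEFT JOIN customers b ON a.customer_id = b.id

Result:
product | customer
--------+---------
Phone   | George  
Charger | Sam     
Cable   | NULL    
Laptop  | NULL    


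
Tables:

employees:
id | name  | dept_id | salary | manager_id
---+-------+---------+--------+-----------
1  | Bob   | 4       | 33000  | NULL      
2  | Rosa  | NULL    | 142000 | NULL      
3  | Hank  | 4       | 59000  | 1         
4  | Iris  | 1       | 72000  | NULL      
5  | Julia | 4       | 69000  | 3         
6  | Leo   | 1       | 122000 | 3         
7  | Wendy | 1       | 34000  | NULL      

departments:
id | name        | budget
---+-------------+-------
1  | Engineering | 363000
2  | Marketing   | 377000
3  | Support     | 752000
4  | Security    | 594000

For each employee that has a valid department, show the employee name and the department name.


INNER JOIN keeps only employees rows whose dept_id matches an id in departments. Walk through each employee:
  - employee 1 (Bob): dept_id=4 -> matches Security
  - employee 2 (Rosa): dept_id=NULL, no match -> dropped
  - employee 3 (Hank): dept_id=4 -> matches Security
  - employee 4 (Iris): dept_id=1 -> matches Engineering
  - employee 5 (Julia): dept_id=4 -> matches Security
  - employee 6 (Leo): dept_id=1 -> matches Engineering
  - employee 7 (Wendy): dept_id=1 -> matches Engineering
So 1 of 7 rows is dropped.

SQL:
SELECT a.name, b.name AS department
FROM employees a
INNER JOIN departments b ON a.dept_id = b.id

Result:
name  | department 
------+------------
Bob   | Security   
Hank  | Security   
Iris  | Engineering
Julia | Security   
Leo   | Engineering
Wendy | Engineering


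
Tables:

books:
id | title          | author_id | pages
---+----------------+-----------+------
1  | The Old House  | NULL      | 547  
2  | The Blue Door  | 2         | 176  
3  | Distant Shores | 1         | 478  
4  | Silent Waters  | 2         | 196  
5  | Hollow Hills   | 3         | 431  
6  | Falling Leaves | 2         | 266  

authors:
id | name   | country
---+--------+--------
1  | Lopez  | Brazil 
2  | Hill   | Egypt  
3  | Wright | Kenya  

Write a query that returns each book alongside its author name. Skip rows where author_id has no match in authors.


INNER JOIN keeps only books rows whose author_id matches an id in authors. Walk through each book:
  - book 1 (The Old House): author_id=NULL, no match -> dropped
  - book 2 (The Blue Door): author_id=2 -> matches Hill
  - book 3 (Distant Shores): author_id=1 -> matches Lopez
  - book 4 (Silent Waters): author_id=2 -> matches Hill
  - book 5 (Hollow Hills): author_id=3 -> matches Wright
  - book 6 (Falling Leaves): author_id=2 -> matches Hill
So 1 of 6 rows is dropped.

SQL:
SELECT a.title, b.name AS author
FROM books a
INNER JOIN authors b ON a.author_id = b.id

Result:
title          | author
---------------+-------
The Blue Door  | Hill  
Distant Shores | Lopez 
Silent Waters  | Hill  
Hollow Hills   | Wright
Falling Leaves | Hill  


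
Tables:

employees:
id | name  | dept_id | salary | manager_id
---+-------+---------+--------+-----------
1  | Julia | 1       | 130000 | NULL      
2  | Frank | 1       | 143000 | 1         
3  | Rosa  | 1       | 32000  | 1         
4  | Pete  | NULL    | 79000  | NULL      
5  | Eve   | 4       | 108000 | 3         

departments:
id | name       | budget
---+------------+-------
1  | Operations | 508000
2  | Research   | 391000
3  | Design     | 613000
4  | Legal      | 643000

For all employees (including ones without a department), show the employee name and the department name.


LEFT JOIN keeps every row from employees (the left table); where dept_id has no match in departments, the department columns become NULL. Walk through each employee:
  - employee 1 (Julia): dept_id=1 -> matches Operations
  - employee 2 (Frank): dept_id=1 -> matches Operations
  - employee 3 (Rosa): dept_id=1 -> matches Operations
  - employee 4 (Pete): dept_id=NULL, no match -> kept with NULL
  - employee 5 (Eve): dept_id=4 -> matches Legal
All 5 rows appear; 1 has NULL department.

SQL:
SELECT a.name, b.name AS department
FROM employees a
LEFT JOIN departments b ON a.dept_id = b.id

Result:
name  | department
------+-----------
Julia | Operations
Frank | Operations
Rosa  | Operations
Pete  | NULL      
Eve   | Legal     


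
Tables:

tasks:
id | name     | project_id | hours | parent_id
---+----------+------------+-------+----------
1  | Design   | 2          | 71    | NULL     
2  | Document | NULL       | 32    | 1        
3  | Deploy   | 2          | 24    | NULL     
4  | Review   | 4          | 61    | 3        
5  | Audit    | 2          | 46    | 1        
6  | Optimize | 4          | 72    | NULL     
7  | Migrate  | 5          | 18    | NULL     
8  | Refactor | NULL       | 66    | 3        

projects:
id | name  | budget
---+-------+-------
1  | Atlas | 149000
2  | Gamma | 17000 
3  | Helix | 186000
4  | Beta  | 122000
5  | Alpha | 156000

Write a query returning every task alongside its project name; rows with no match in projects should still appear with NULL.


LEFT JOIN keeps every row from tasks (the left table); where project_id has no match in projects, the project columns become NULL. Walk through each task:
  - task 1 (Design): project_id=2 -> matches Gamma
  - task 2 (Document): project_id=NULL, no match -> kept with NULL
  - task 3 (Deploy): project_id=2 -> matches Gamma
  - task 4 (Review): project_id=4 -> matches Beta
  - task 5 (Audit): project_id=2 -> matches Gamma
  - task 6 (Optimize): project_id=4 -> matches Beta
  - task 7 (Migrate): project_id=5 -> matches Alpha
  - task 8 (Refactor): project_id=NULL, no match -> kept with NULL
All 8 rows appear; 2 have NULL project.

SQL:
SELECT a.name, b.name AS project
FROM tasks a
LEFT JOIN projects b ON a.project_id = b.id

Result:
name     | project
---------+--------
Design   | Gamma  
Document | NULL   
Deploy   | Gamma  
Review   | Beta   
Audit    | Gamma  
Optimize | Beta   
Migrate  | Alpha  
Refactor | NULL   


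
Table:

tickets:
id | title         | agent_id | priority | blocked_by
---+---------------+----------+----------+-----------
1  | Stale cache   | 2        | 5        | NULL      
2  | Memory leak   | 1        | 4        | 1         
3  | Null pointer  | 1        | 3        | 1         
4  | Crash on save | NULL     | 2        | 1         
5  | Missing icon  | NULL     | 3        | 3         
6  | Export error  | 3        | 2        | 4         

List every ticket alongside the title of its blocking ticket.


This is a self-join: tickets is joined to a second copy of itself, matching each row's blocked_by to another row's id. Use LEFT JOIN so rows with blocked_by=NULL are kept.
  - ticket 1 (Stale cache): blocked_by=NULL -> NULL
  - ticket 2 (Memory leak): blocked_by=1 -> Stale cache
  - ticket 3 (Null pointer): blocked_by=1 -> Stale cache
  - ticket 4 (Crash on save): blocked_by=1 -> Stale cache
  - ticket 5 (Missing icon): blocked_by=3 -> Null pointer
  - ticket 6 (Export error): blocked_by=4 -> Crash on save

SQL:
SELECT a.title AS item, b.title AS blocked_by
FROM tickets a
LEFT JOIN tickets b ON a.blocked_by = b.id

Result:
item          | blocked_by   
--------------+--------------
Stale cache   | NULL         
Memory leak   | Stale cache  
Null pointer  | Stale cache  
Crash on save | Stale cache  
Missing icon  | Null pointer 
Export error  | Crash on save


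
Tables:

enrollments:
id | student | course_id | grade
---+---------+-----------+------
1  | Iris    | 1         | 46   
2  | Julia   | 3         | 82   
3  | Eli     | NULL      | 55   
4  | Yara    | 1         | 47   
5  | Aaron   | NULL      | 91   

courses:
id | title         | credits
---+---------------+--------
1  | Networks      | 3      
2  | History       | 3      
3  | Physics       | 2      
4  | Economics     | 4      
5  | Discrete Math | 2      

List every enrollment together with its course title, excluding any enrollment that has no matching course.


INNER JOIN keeps only enrollments rows whose course_id matches an id in courses. Walk through each enrollment:
  - enrollment 1 (Iris): course_id=1 -> matches Networks
  - enrollment 2 (Julia): course_id=3 -> matches Physics
  - enrollment 3 (Eli): course_id=NULL, no match -> dropped
  - enrollment 4 (Yara): course_id=1 -> matches Networks
  - enrollment 5 (Aaron): course_id=NULL, no match -> dropped
So 2 of 5 rows are dropped.

SQL:
SELECT a.student, b.title AS course
FROM enrollments a
INNER JOIN courses b ON a.course_id = b.id

Result:
student | course  
--------+---------
Iris    | Networks
Julia   | Physics 
Yara    | Networks


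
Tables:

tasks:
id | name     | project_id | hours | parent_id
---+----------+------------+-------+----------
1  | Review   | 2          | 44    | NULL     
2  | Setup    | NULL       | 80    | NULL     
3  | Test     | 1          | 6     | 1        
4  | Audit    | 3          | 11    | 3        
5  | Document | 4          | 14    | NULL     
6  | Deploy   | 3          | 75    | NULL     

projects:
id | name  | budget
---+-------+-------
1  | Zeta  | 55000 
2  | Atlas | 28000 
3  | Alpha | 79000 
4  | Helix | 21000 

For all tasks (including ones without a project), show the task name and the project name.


LEFT JOIN keeps every row from tasks (the left table); where project_id has no match in projects, the project columns become NULL. Walk through each task:
  - task 1 (Review): project_id=2 -> matches Atlas
  - task 2 (Setup): project_id=NULL, no match -> kept with NULL
  - task 3 (Test): project_id=1 -> matches Zeta
  - task 4 (Audit): project_id=3 -> matches Alpha
  - task 5 (Document): project_id=4 -> matches Helix
  - task 6 (Deploy): project_id=3 -> matches Alpha
All 6 rows appear; 1 has NULL project.

SQL:
SELECT a.name, b.name AS project
FROM tasks a
LEFT JOIN projects b ON a.project_id = b.id

Result:
name     | project
---------+--------
Review   | Atlas  
Setup    | NULL   
Test     | Zeta   
Audit    | Alpha  
Document | Helix  
Deploy   | Alpha  


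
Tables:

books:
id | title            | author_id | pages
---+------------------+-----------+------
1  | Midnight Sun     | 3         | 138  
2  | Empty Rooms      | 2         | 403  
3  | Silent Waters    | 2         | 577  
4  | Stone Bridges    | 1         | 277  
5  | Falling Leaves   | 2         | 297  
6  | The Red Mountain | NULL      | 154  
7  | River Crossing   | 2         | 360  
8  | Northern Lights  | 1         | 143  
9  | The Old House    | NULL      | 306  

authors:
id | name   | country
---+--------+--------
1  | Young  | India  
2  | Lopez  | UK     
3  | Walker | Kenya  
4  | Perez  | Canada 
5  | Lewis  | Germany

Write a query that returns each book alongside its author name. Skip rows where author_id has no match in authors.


INNER JOIN keeps only books rows whose author_id matches an id in authors. Walk through each book:
  - book 1 (Midnight Sun): author_id=3 -> matches Walker
  - book 2 (Empty Rooms): author_id=2 -> matches Lopez
  - book 3 (Silent Waters): author_id=2 -> matches Lopez
  - book 4 (Stone Bridges): author_id=1 -> matches Young
  - book 5 (Falling Leaves): author_id=2 -> matches Lopez
  - book 6 (The Red Mountain): author_id=NULL, no match -> dropped
  - book 7 (River Crossing): author_id=2 -> matches Lopez
  - book 8 (Northern Lights): author_id=1 -> matches Young
  - book 9 (The Old House): author_id=NULL, no match -> dropped
So 2 of 9 rows are dropped.

SQL:
SELECT a.title, b.name AS author
FROM books a
INNER JOIN authors b ON a.author_id = b.id

Result:
title           | author
----------------+-------
Midnight Sun    | Walker
Empty Rooms     | Lopez 
Silent Waters   | Lopez 
Stone Bridges   | Young 
Falling Leaves  | Lopez 
River Crossing  | Lopez 
Northern Lights | Young 
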